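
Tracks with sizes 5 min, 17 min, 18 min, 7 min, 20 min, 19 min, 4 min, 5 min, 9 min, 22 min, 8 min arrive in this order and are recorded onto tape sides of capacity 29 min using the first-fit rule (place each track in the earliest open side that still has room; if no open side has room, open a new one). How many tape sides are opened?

5

  5 → side 1 (new)  [load 5/29]
  17 → side 1  [load 22/29]
  18 → side 2 (new)  [load 18/29]
  7 → side 1  [load 29/29]
  20 → side 3 (new)  [load 20/29]
  19 → side 4 (new)  [load 19/29]
  4 → side 2  [load 22/29]
  5 → side 2  [load 27/29]
  9 → side 3  [load 29/29]
  22 → side 5 (new)  [load 22/29]
  8 → side 4  [load 27/29]
5 tape sides opened.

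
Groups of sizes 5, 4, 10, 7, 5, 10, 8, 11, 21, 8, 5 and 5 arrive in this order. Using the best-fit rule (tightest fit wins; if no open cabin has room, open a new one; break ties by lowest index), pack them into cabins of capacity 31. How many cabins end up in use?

4

  5 → cabin 1 (new)  [load 5/31]
  4 → cabin 1  [load 9/31]
  10 → cabin 1  [load 19/31]
  7 → cabin 1  [load 26/31]
  5 → cabin 1  [load 31/31]
  10 → cabin 2 (new)  [load 10/31]
  8 → cabin 2  [load 18/31]
  11 → cabin 2  [load 29/31]
  21 → cabin 3 (new)  [load 21/31]
  8 → cabin 3  [load 29/31]
  5 → cabin 4 (new)  [load 5/31]
  5 → cabin 4  [load 10/31]
4 cabins opened.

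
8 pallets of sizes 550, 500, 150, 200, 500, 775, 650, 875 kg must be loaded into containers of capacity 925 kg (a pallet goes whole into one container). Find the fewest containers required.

6

Total = 875 + 775 + 650 + 550 + 500 + 500 + 200 + 150 = 4200 kg.
Lower bound: ⌈4200/925⌉ = 5 containers.
Also, 6 pallets each exceed 925/2 kg, and no two of those can share a container, so at least 6 containers are needed.
A packing using 6 containers:
  container 1: 875 = 875
  container 2: 775 + 150 = 925
  container 3: 650 + 200 = 850
  container 4: 550 = 550
  container 5: 500 = 500
  container 6: 500 = 500
This matches the lower bound, so 6 is optimal.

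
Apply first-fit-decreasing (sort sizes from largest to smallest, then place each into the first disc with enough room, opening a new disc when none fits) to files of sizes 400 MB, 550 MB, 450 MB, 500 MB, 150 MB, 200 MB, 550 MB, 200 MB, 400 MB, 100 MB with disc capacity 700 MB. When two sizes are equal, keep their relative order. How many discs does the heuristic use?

6

Sorted descending: 550, 550, 500, 450, 400, 400, 200, 200, 150, 100.
  550 → disc 1 (new)  [load 550/700]
  550 → disc 2 (new)  [load 550/700]
  500 → disc 3 (new)  [load 500/700]
  450 → disc 4 (new)  [load 450/700]
  400 → disc 5 (new)  [load 400/700]
  400 → disc 6 (new)  [load 400/700]
  200 → disc 3  [load 700/700]
  200 → disc 4  [load 650/700]
  150 → disc 1  [load 700/700]
  100 → disc 2  [load 650/700]
6 discs opened.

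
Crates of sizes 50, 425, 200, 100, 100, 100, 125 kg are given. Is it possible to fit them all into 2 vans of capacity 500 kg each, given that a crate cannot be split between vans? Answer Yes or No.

No

Total = 1100 kg; ⌈1100/500⌉ = 3.
At least 3 vans are required, but only 2 are allowed.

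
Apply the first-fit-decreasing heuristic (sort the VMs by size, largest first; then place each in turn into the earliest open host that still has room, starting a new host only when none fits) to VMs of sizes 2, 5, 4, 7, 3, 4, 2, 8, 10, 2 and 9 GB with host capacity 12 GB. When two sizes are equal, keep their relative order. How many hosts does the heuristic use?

Sorted descending: 10, 9, 8, 7, 5, 4, 4, 3, 2, 2, 2.
  10 → host 1 (new)  [load 10/12]
  9 → host 2 (new)  [load 9/12]
  8 → host 3 (new)  [load 8/12]
  7 → host 4 (new)  [load 7/12]
  5 → host 4  [load 12/12]
  4 → host 3  [load 12/12]
  4 → host 5 (new)  [load 4/12]
  3 → host 2  [load 12/12]
  2 → host 1  [load 12/12]
  2 → host 5  [load 6/12]
  2 → host 5  [load 8/12]
5 hosts opened.

5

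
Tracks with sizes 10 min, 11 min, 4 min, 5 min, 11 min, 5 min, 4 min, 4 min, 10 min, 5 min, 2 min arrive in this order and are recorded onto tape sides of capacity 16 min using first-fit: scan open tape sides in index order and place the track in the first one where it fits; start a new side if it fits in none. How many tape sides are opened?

5

  10 → side 1 (new)  [load 10/16]
  11 → side 2 (new)  [load 11/16]
  4 → side 1  [load 14/16]
  5 → side 2  [load 16/16]
  11 → side 3 (new)  [load 11/16]
  5 → side 3  [load 16/16]
  4 → side 4 (new)  [load 4/16]
  4 → side 4  [load 8/16]
  10 → side 5 (new)  [load 10/16]
  5 → side 4  [load 13/16]
  2 → side 1  [load 16/16]
5 tape sides opened.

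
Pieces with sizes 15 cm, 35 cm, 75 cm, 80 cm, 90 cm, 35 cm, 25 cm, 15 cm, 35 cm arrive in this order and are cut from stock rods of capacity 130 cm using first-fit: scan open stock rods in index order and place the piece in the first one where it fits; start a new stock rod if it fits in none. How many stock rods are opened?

4

  15 → stock rod 1 (new)  [load 15/130]
  35 → stock rod 1  [load 50/130]
  75 → stock rod 1  [load 125/130]
  80 → stock rod 2 (new)  [load 80/130]
  90 → stock rod 3 (new)  [load 90/130]
  35 → stock rod 2  [load 115/130]
  25 → stock rod 3  [load 115/130]
  15 → stock rod 2  [load 130/130]
  35 → stock rod 4 (new)  [load 35/130]
4 stock rods opened.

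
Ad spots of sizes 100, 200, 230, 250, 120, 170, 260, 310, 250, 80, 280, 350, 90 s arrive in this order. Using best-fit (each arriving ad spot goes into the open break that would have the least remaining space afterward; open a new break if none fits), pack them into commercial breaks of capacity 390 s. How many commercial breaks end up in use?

  100 → break 1 (new)  [load 100/390]
  200 → break 1  [load 300/390]
  230 → break 2 (new)  [load 230/390]
  250 → break 3 (new)  [load 250/390]
  120 → break 3  [load 370/390]
  170 → break 4 (new)  [load 170/390]
  260 → break 5 (new)  [load 260/390]
  310 → break 6 (new)  [load 310/390]
  250 → break 7 (new)  [load 250/390]
  80 → break 6  [load 390/390]
  280 → break 8 (new)  [load 280/390]
  350 → break 9 (new)  [load 350/390]
  90 → break 1  [load 390/390]
9 commercial breaks opened.

9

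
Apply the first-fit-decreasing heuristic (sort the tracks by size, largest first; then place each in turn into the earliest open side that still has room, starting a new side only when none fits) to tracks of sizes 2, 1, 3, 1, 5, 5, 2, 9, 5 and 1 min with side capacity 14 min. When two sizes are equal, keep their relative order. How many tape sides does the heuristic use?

Sorted descending: 9, 5, 5, 5, 3, 2, 2, 1, 1, 1.
  9 → side 1 (new)  [load 9/14]
  5 → side 1  [load 14/14]
  5 → side 2 (new)  [load 5/14]
  5 → side 2  [load 10/14]
  3 → side 2  [load 13/14]
  2 → side 3 (new)  [load 2/14]
  2 → side 3  [load 4/14]
  1 → side 2  [load 14/14]
  1 → side 3  [load 5/14]
  1 → side 3  [load 6/14]
3 tape sides opened.

3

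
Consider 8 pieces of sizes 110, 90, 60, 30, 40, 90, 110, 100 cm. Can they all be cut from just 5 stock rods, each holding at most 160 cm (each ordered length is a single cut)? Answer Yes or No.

A valid assignment using 5 stock rods:
  stock rod 1: 110 + 40 = 150
  stock rod 2: 110 + 30 = 140
  stock rod 3: 100 + 60 = 160
  stock rod 4: 90 = 90
  stock rod 5: 90 = 90
Every load is within 160 cm, so 5 stock rods suffice.

Yes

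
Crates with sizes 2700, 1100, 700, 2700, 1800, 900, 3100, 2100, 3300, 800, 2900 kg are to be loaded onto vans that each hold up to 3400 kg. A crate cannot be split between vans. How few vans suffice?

Total = 3300 + 3100 + 2900 + 2700 + 2700 + 2100 + 1800 + 1100 + 900 + 800 + 700 = 22100 kg.
Lower bound: ⌈22100/3400⌉ = 7 vans.
A packing using 8 vans:
  van 1: 3300 = 3300
  van 2: 3100 = 3100
  van 3: 2900 = 2900
  van 4: 2700 + 700 = 3400
  van 5: 2700 = 2700
  van 6: 2100 + 1100 = 3200
  van 7: 1800 + 900 = 2700
  van 8: 800 = 800
No arrangement into 7 vans stays within capacity, so 8 is optimal.

8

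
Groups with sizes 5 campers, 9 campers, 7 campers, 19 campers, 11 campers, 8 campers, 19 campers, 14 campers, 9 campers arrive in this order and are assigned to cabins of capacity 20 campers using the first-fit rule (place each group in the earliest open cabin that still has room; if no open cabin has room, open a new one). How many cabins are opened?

6

  5 → cabin 1 (new)  [load 5/20]
  9 → cabin 1  [load 14/20]
  7 → cabin 2 (new)  [load 7/20]
  19 → cabin 3 (new)  [load 19/20]
  11 → cabin 2  [load 18/20]
  8 → cabin 4 (new)  [load 8/20]
  19 → cabin 5 (new)  [load 19/20]
  14 → cabin 6 (new)  [load 14/20]
  9 → cabin 4  [load 17/20]
6 cabins opened.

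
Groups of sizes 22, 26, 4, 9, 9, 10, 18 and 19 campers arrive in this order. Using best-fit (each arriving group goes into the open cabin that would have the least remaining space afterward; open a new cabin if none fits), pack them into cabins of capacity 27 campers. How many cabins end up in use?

  22 → cabin 1 (new)  [load 22/27]
  26 → cabin 2 (new)  [load 26/27]
  4 → cabin 1  [load 26/27]
  9 → cabin 3 (new)  [load 9/27]
  9 → cabin 3  [load 18/27]
  10 → cabin 4 (new)  [load 10/27]
  18 → cabin 5 (new)  [load 18/27]
  19 → cabin 6 (new)  [load 19/27]
6 cabins opened.

6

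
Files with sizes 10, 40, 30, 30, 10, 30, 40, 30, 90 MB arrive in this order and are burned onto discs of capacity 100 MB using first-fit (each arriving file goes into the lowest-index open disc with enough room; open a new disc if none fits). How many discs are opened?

  10 → disc 1 (new)  [load 10/100]
  40 → disc 1  [load 50/100]
  30 → disc 1  [load 80/100]
  30 → disc 2 (new)  [load 30/100]
  10 → disc 1  [load 90/100]
  30 → disc 2  [load 60/100]
  40 → disc 2  [load 100/100]
  30 → disc 3 (new)  [load 30/100]
  90 → disc 4 (new)  [load 90/100]
4 discs opened.

4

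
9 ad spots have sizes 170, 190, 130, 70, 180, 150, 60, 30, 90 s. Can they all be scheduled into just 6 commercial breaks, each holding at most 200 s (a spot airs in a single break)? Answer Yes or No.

Yes

A valid assignment using 6 commercial breaks:
  break 1: 190 = 190
  break 2: 180 = 180
  break 3: 170 + 30 = 200
  break 4: 150 = 150
  break 5: 130 + 70 = 200
  break 6: 90 + 60 = 150
Every load is within 200 s, so 6 commercial breaks suffice.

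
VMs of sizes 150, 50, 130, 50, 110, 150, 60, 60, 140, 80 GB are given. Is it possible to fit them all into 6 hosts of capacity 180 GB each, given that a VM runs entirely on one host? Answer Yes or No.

Total = 980 GB; ⌈980/180⌉ = 6.
The bound of 6 does not rule out 6, but exhaustive search shows no assignment into 6 hosts of capacity 180 GB exists — the minimum is 7.

No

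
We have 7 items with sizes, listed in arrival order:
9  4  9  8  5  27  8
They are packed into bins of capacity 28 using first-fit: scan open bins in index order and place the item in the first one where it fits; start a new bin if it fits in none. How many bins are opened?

3

  9 → bin 1 (new)  [load 9/28]
  4 → bin 1  [load 13/28]
  9 → bin 1  [load 22/28]
  8 → bin 2 (new)  [load 8/28]
  5 → bin 1  [load 27/28]
  27 → bin 3 (new)  [load 27/28]
  8 → bin 2  [load 16/28]
3 bins opened.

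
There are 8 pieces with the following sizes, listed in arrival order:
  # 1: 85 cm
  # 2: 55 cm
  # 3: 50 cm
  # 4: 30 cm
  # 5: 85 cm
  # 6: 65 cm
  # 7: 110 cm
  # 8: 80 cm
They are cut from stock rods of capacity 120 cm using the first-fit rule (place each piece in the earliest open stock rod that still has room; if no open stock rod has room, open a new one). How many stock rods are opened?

  85 → stock rod 1 (new)  [load 85/120]
  55 → stock rod 2 (new)  [load 55/120]
  50 → stock rod 2  [load 105/120]
  30 → stock rod 1  [load 115/120]
  85 → stock rod 3 (new)  [load 85/120]
  65 → stock rod 4 (new)  [load 65/120]
  110 → stock rod 5 (new)  [load 110/120]
  80 → stock rod 6 (new)  [load 80/120]
6 stock rods opened.

6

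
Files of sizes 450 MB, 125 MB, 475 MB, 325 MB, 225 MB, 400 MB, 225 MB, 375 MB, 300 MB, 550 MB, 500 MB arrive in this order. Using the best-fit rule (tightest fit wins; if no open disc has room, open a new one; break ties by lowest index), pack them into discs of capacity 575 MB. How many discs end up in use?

8

  450 → disc 1 (new)  [load 450/575]
  125 → disc 1  [load 575/575]
  475 → disc 2 (new)  [load 475/575]
  325 → disc 3 (new)  [load 325/575]
  225 → disc 3  [load 550/575]
  400 → disc 4 (new)  [load 400/575]
  225 → disc 5 (new)  [load 225/575]
  375 → disc 6 (new)  [load 375/575]
  300 → disc 5  [load 525/575]
  550 → disc 7 (new)  [load 550/575]
  500 → disc 8 (new)  [load 500/575]
8 discs opened.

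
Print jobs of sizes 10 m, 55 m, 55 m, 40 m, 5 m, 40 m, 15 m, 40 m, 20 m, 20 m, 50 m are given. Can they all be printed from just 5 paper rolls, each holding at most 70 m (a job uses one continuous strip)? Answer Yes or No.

Total = 350 m; ⌈350/70⌉ = 5.
6 print jobs each exceed half the capacity and cannot share a roll, forcing at least 6 paper rolls.
At least 6 paper rolls are required, but only 5 are allowed.

No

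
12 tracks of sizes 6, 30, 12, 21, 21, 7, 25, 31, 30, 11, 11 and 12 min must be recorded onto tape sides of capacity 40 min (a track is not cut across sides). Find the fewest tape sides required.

7

Total = 31 + 30 + 30 + 25 + 21 + 21 + 12 + 12 + 11 + 11 + 7 + 6 = 217 min.
Lower bound: ⌈217/40⌉ = 6 tape sides.
A packing using 7 tape sides:
  side 1: 31 + 7 = 38
  side 2: 30 + 6 = 36
  side 3: 30 = 30
  side 4: 25 + 12 = 37
  side 5: 21 + 12 = 33
  side 6: 21 + 11 = 32
  side 7: 11 = 11
No arrangement into 6 tape sides stays within capacity, so 7 is optimal.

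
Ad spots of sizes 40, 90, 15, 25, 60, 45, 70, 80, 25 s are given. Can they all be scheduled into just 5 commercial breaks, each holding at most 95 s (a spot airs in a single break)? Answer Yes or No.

Yes

A valid assignment using 5 commercial breaks:
  break 1: 90 = 90
  break 2: 80 + 15 = 95
  break 3: 70 + 25 = 95
  break 4: 60 + 25 = 85
  break 5: 45 + 40 = 85
Every load is within 95 s, so 5 commercial breaks suffice.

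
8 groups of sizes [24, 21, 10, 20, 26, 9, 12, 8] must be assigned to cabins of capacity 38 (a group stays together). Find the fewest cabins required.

Total = 26 + 24 + 21 + 20 + 12 + 10 + 9 + 8 = 130.
Lower bound: ⌈130/38⌉ = 4 cabins.
A packing using 4 cabins:
  cabin 1: 26 + 12 = 38
  cabin 2: 24 + 10 = 34
  cabin 3: 21 + 9 + 8 = 38
  cabin 4: 20 = 20
This matches the lower bound, so 4 is optimal.

4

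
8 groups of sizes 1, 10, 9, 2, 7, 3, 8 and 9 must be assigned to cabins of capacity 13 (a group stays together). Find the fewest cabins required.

Total = 10 + 9 + 9 + 8 + 7 + 3 + 2 + 1 = 49.
Lower bound: ⌈49/13⌉ = 4 cabins.
Also, 5 groups each exceed 13/2, and no two of those can share a cabin, so at least 5 cabins are needed.
A packing using 5 cabins:
  cabin 1: 10 + 3 = 13
  cabin 2: 9 + 2 + 1 = 12
  cabin 3: 9 = 9
  cabin 4: 8 = 8
  cabin 5: 7 = 7
This matches the lower bound, so 5 is optimal.

5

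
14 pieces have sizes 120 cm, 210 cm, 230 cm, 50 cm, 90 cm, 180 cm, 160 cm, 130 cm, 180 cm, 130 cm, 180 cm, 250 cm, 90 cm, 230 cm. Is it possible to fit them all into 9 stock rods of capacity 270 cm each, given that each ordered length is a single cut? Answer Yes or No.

No

Total = 2230 cm; ⌈2230/270⌉ = 9.
The bound of 9 does not rule out 9, but exhaustive search shows no assignment into 9 stock rods of capacity 270 cm exists — the minimum is 10.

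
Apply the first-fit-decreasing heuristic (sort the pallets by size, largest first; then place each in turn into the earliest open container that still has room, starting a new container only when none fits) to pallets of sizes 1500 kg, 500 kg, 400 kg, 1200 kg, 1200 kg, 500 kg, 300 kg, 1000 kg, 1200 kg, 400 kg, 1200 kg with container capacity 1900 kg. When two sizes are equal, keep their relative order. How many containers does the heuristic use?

Sorted descending: 1500, 1200, 1200, 1200, 1200, 1000, 500, 500, 400, 400, 300.
  1500 → container 1 (new)  [load 1500/1900]
  1200 → container 2 (new)  [load 1200/1900]
  1200 → container 3 (new)  [load 1200/1900]
  1200 → container 4 (new)  [load 1200/1900]
  1200 → container 5 (new)  [load 1200/1900]
  1000 → container 6 (new)  [load 1000/1900]
  500 → container 2  [load 1700/1900]
  500 → container 3  [load 1700/1900]
  400 → container 1  [load 1900/1900]
  400 → container 4  [load 1600/1900]
  300 → container 4  [load 1900/1900]
6 containers opened.

6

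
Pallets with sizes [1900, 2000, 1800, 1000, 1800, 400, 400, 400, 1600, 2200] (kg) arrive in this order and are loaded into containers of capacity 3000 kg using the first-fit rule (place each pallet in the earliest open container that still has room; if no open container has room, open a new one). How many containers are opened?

6

  1900 → container 1 (new)  [load 1900/3000]
  2000 → container 2 (new)  [load 2000/3000]
  1800 → container 3 (new)  [load 1800/3000]
  1000 → container 1  [load 2900/3000]
  1800 → container 4 (new)  [load 1800/3000]
  400 → container 2  [load 2400/3000]
  400 → container 2  [load 2800/3000]
  400 → container 3  [load 2200/3000]
  1600 → container 5 (new)  [load 1600/3000]
  2200 → container 6 (new)  [load 2200/3000]
6 containers opened.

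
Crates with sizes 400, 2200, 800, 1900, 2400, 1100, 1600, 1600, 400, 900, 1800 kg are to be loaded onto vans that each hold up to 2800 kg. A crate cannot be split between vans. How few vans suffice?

Total = 2400 + 2200 + 1900 + 1800 + 1600 + 1600 + 1100 + 900 + 800 + 400 + 400 = 15100 kg.
Lower bound: ⌈15100/2800⌉ = 6 vans.
A packing using 6 vans:
  van 1: 2400 + 400 = 2800
  van 2: 2200 + 400 = 2600
  van 3: 1900 + 900 = 2800
  van 4: 1800 + 800 = 2600
  van 5: 1600 + 1100 = 2700
  van 6: 1600 = 1600
This matches the lower bound, so 6 is optimal.

6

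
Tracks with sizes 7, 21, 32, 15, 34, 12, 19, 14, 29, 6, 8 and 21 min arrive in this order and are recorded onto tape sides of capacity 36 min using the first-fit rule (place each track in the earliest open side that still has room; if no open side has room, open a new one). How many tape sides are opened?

  7 → side 1 (new)  [load 7/36]
  21 → side 1  [load 28/36]
  32 → side 2 (new)  [load 32/36]
  15 → side 3 (new)  [load 15/36]
  34 → side 4 (new)  [load 34/36]
  12 → side 3  [load 27/36]
  19 → side 5 (new)  [load 19/36]
  14 → side 5  [load 33/36]
  29 → side 6 (new)  [load 29/36]
  6 → side 1  [load 34/36]
  8 → side 3  [load 35/36]
  21 → side 7 (new)  [load 21/36]
7 tape sides opened.

7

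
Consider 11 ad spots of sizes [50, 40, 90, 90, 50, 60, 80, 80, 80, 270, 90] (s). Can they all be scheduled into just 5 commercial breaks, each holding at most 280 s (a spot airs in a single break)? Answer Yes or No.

A valid assignment using 4 commercial breaks:
  break 1: 270 = 270
  break 2: 90 + 90 + 90 = 270
  break 3: 80 + 80 + 80 + 40 = 280
  break 4: 60 + 50 + 50 = 160
That uses only 4 ≤ 5, so 5 commercial breaks are enough.

Yes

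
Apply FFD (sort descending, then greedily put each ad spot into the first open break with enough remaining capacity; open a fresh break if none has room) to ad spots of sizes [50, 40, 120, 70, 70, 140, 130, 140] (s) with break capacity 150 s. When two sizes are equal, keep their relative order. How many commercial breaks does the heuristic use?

6

Sorted descending: 140, 140, 130, 120, 70, 70, 50, 40.
  140 → break 1 (new)  [load 140/150]
  140 → break 2 (new)  [load 140/150]
  130 → break 3 (new)  [load 130/150]
  120 → break 4 (new)  [load 120/150]
  70 → break 5 (new)  [load 70/150]
  70 → break 5  [load 140/150]
  50 → break 6 (new)  [load 50/150]
  40 → break 6  [load 90/150]
6 commercial breaks opened.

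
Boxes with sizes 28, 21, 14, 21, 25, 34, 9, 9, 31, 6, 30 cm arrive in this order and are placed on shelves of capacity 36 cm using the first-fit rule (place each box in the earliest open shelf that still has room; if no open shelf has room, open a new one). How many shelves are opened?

  28 → shelf 1 (new)  [load 28/36]
  21 → shelf 2 (new)  [load 21/36]
  14 → shelf 2  [load 35/36]
  21 → shelf 3 (new)  [load 21/36]
  25 → shelf 4 (new)  [load 25/36]
  34 → shelf 5 (new)  [load 34/36]
  9 → shelf 3  [load 30/36]
  9 → shelf 4  [load 34/36]
  31 → shelf 6 (new)  [load 31/36]
  6 → shelf 1  [load 34/36]
  30 → shelf 7 (new)  [load 30/36]
7 shelves opened.

7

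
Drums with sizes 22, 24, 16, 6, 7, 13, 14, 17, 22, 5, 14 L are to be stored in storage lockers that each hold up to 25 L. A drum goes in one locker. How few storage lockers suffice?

Total = 24 + 22 + 22 + 17 + 16 + 14 + 14 + 13 + 7 + 6 + 5 = 160 L.
Lower bound: ⌈160/25⌉ = 7 storage lockers.
Also, 8 drums each exceed 25/2 L, and no two of those can share a locker, so at least 8 storage lockers are needed.
A packing using 8 storage lockers:
  locker 1: 24 = 24
  locker 2: 22 = 22
  locker 3: 22 = 22
  locker 4: 17 + 7 = 24
  locker 5: 16 + 6 = 22
  locker 6: 14 + 5 = 19
  locker 7: 14 = 14
  locker 8: 13 = 13
This matches the lower bound, so 8 is optimal.

8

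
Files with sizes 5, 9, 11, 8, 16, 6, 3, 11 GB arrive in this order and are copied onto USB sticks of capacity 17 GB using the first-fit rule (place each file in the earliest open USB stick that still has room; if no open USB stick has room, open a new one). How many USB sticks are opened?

  5 → USB stick 1 (new)  [load 5/17]
  9 → USB stick 1  [load 14/17]
  11 → USB stick 2 (new)  [load 11/17]
  8 → USB stick 3 (new)  [load 8/17]
  16 → USB stick 4 (new)  [load 16/17]
  6 → USB stick 2  [load 17/17]
  3 → USB stick 1  [load 17/17]
  11 → USB stick 5 (new)  [load 11/17]
5 USB sticks opened.

5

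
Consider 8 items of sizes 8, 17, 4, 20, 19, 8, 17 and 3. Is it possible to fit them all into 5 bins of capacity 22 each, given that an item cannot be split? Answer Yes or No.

A valid assignment using 5 bins:
  bin 1: 20 = 20
  bin 2: 19 + 3 = 22
  bin 3: 17 + 4 = 21
  bin 4: 17 = 17
  bin 5: 8 + 8 = 16
Every load is within 22, so 5 bins suffice.

Yes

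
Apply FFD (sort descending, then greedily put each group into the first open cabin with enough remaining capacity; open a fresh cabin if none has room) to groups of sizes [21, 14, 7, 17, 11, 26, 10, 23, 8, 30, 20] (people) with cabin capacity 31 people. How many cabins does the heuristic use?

7

Sorted descending: 30, 26, 23, 21, 20, 17, 14, 11, 10, 8, 7.
  30 → cabin 1 (new)  [load 30/31]
  26 → cabin 2 (new)  [load 26/31]
  23 → cabin 3 (new)  [load 23/31]
  21 → cabin 4 (new)  [load 21/31]
  20 → cabin 5 (new)  [load 20/31]
  17 → cabin 6 (new)  [load 17/31]
  14 → cabin 6  [load 31/31]
  11 → cabin 5  [load 31/31]
  10 → cabin 4  [load 31/31]
  8 → cabin 3  [load 31/31]
  7 → cabin 7 (new)  [load 7/31]
7 cabins opened.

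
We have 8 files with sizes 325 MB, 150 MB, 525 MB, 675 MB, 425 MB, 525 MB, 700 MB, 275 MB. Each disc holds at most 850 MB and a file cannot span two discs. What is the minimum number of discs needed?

Total = 700 + 675 + 525 + 525 + 425 + 325 + 275 + 150 = 3600 MB.
Lower bound: ⌈3600/850⌉ = 5 discs.
A packing using 5 discs:
  disc 1: 700 + 150 = 850
  disc 2: 675 = 675
  disc 3: 525 + 325 = 850
  disc 4: 525 + 275 = 800
  disc 5: 425 = 425
This matches the lower bound, so 5 is optimal.

5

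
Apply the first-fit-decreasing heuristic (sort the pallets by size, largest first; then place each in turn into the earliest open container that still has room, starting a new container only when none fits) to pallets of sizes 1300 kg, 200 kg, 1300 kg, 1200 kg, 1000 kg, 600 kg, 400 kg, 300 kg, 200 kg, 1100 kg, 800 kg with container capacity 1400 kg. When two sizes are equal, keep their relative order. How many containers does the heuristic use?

Sorted descending: 1300, 1300, 1200, 1100, 1000, 800, 600, 400, 300, 200, 200.
  1300 → container 1 (new)  [load 1300/1400]
  1300 → container 2 (new)  [load 1300/1400]
  1200 → container 3 (new)  [load 1200/1400]
  1100 → container 4 (new)  [load 1100/1400]
  1000 → container 5 (new)  [load 1000/1400]
  800 → container 6 (new)  [load 800/1400]
  600 → container 6  [load 1400/1400]
  400 → container 5  [load 1400/1400]
  300 → container 4  [load 1400/1400]
  200 → container 3  [load 1400/1400]
  200 → container 7 (new)  [load 200/1400]
7 containers opened.

7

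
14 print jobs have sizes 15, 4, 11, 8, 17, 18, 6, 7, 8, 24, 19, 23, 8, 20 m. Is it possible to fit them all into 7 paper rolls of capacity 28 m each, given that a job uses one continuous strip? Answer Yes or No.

A valid assignment using 7 paper rolls:
  roll 1: 24 + 4 = 28
  roll 2: 23 = 23
  roll 3: 20 + 8 = 28
  roll 4: 19 + 8 = 27
  roll 5: 18 + 8 = 26
  roll 6: 17 + 11 = 28
  roll 7: 15 + 7 + 6 = 28
Every load is within 28 m, so 7 paper rolls suffice.

Yes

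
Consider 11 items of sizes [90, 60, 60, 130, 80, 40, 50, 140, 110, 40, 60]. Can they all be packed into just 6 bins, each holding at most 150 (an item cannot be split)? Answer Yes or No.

Yes

A valid assignment using 6 bins:
  bin 1: 140 = 140
  bin 2: 130 = 130
  bin 3: 110 + 40 = 150
  bin 4: 90 + 60 = 150
  bin 5: 80 + 60 = 140
  bin 6: 60 + 50 + 40 = 150
Every load is within 150, so 6 bins suffice.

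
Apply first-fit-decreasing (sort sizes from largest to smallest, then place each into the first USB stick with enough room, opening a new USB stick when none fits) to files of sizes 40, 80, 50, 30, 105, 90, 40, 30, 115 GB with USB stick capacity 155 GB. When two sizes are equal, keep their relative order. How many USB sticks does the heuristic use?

4

Sorted descending: 115, 105, 90, 80, 50, 40, 40, 30, 30.
  115 → USB stick 1 (new)  [load 115/155]
  105 → USB stick 2 (new)  [load 105/155]
  90 → USB stick 3 (new)  [load 90/155]
  80 → USB stick 4 (new)  [load 80/155]
  50 → USB stick 2  [load 155/155]
  40 → USB stick 1  [load 155/155]
  40 → USB stick 3  [load 130/155]
  30 → USB stick 4  [load 110/155]
  30 → USB stick 4  [load 140/155]
4 USB sticks opened.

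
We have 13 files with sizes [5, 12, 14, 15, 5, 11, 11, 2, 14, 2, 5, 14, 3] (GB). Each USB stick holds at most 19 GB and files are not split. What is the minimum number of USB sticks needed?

7

Total = 15 + 14 + 14 + 14 + 12 + 11 + 11 + 5 + 5 + 5 + 3 + 2 + 2 = 113 GB.
Lower bound: ⌈113/19⌉ = 6 USB sticks.
Also, 7 files each exceed 19/2 GB, and no two of those can share a USB stick, so at least 7 USB sticks are needed.
A packing using 7 USB sticks:
  USB stick 1: 15 + 3 = 18
  USB stick 2: 14 + 5 = 19
  USB stick 3: 14 + 5 = 19
  USB stick 4: 14 + 5 = 19
  USB stick 5: 12 + 2 + 2 = 16
  USB stick 6: 11 = 11
  USB stick 7: 11 = 11
This matches the lower bound, so 7 is optimal.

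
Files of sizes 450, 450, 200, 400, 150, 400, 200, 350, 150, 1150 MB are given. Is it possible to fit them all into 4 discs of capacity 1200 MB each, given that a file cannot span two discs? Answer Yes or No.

A valid assignment using 4 discs:
  disc 1: 1150 = 1150
  disc 2: 450 + 450 + 200 = 1100
  disc 3: 400 + 400 + 350 = 1150
  disc 4: 200 + 150 + 150 = 500
Every load is within 1200 MB, so 4 discs suffice.

Yes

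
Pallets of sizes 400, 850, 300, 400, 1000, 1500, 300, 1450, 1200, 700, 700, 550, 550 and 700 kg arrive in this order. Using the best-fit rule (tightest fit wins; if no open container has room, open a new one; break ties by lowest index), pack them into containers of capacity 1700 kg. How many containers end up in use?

  400 → container 1 (new)  [load 400/1700]
  850 → container 1  [load 1250/1700]
  300 → container 1  [load 1550/1700]
  400 → container 2 (new)  [load 400/1700]
  1000 → container 2  [load 1400/1700]
  1500 → container 3 (new)  [load 1500/1700]
  300 → container 2  [load 1700/1700]
  1450 → container 4 (new)  [load 1450/1700]
  1200 → container 5 (new)  [load 1200/1700]
  700 → container 6 (new)  [load 700/1700]
  700 → container 6  [load 1400/1700]
  550 → container 7 (new)  [load 550/1700]
  550 → container 7  [load 1100/1700]
  700 → container 8 (new)  [load 700/1700]
8 containers opened.

8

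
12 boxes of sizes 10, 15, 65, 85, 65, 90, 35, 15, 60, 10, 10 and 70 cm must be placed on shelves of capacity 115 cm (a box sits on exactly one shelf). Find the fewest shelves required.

Total = 90 + 85 + 70 + 65 + 65 + 60 + 35 + 15 + 15 + 10 + 10 + 10 = 530 cm.
Lower bound: ⌈530/115⌉ = 5 shelves.
Also, 6 boxes each exceed 115/2 cm, and no two of those can share a shelf, so at least 6 shelves are needed.
A packing using 6 shelves:
  shelf 1: 90 + 15 + 10 = 115
  shelf 2: 85 + 15 + 10 = 110
  shelf 3: 70 + 35 + 10 = 115
  shelf 4: 65 = 65
  shelf 5: 65 = 65
  shelf 6: 60 = 60
This matches the lower bound, so 6 is optimal.

6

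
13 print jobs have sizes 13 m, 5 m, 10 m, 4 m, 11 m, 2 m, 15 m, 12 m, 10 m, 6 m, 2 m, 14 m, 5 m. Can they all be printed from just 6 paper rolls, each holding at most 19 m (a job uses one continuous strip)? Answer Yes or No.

Total = 109 m; ⌈109/19⌉ = 6.
7 print jobs each exceed half the capacity and cannot share a roll, forcing at least 7 paper rolls.
At least 7 paper rolls are required, but only 6 are allowed.

No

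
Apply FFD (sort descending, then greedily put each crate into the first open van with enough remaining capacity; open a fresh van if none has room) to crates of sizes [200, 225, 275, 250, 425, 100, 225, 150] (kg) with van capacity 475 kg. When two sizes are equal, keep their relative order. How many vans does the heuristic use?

Sorted descending: 425, 275, 250, 225, 225, 200, 150, 100.
  425 → van 1 (new)  [load 425/475]
  275 → van 2 (new)  [load 275/475]
  250 → van 3 (new)  [load 250/475]
  225 → van 3  [load 475/475]
  225 → van 4 (new)  [load 225/475]
  200 → van 2  [load 475/475]
  150 → van 4  [load 375/475]
  100 → van 4  [load 475/475]
4 vans opened.

4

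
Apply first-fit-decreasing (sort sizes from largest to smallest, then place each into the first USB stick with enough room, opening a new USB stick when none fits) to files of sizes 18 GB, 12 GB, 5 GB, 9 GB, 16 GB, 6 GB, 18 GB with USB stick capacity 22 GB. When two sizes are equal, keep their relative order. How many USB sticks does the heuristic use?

5

Sorted descending: 18, 18, 16, 12, 9, 6, 5.
  18 → USB stick 1 (new)  [load 18/22]
  18 → USB stick 2 (new)  [load 18/22]
  16 → USB stick 3 (new)  [load 16/22]
  12 → USB stick 4 (new)  [load 12/22]
  9 → USB stick 4  [load 21/22]
  6 → USB stick 3  [load 22/22]
  5 → USB stick 5 (new)  [load 5/22]
5 USB sticks opened.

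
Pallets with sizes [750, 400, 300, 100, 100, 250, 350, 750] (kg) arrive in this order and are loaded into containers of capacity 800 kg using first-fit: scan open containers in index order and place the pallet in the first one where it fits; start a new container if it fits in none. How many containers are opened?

4

  750 → container 1 (new)  [load 750/800]
  400 → container 2 (new)  [load 400/800]
  300 → container 2  [load 700/800]
  100 → container 2  [load 800/800]
  100 → container 3 (new)  [load 100/800]
  250 → container 3  [load 350/800]
  350 → container 3  [load 700/800]
  750 → container 4 (new)  [load 750/800]
4 containers opened.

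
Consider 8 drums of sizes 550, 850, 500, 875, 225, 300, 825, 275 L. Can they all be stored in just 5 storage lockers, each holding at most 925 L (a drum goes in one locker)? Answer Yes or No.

No

Total = 4400 L; ⌈4400/925⌉ = 5.
The bound of 5 does not rule out 5, but exhaustive search shows no assignment into 5 storage lockers of capacity 925 L exists — the minimum is 6.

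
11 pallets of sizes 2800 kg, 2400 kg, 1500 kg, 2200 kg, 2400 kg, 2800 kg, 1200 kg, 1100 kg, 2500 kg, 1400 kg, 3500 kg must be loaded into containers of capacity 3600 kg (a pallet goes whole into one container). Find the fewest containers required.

8

Total = 3500 + 2800 + 2800 + 2500 + 2400 + 2400 + 2200 + 1500 + 1400 + 1200 + 1100 = 23800 kg.
Lower bound: ⌈23800/3600⌉ = 7 containers.
A packing using 8 containers:
  container 1: 3500 = 3500
  container 2: 2800 = 2800
  container 3: 2800 = 2800
  container 4: 2500 + 1100 = 3600
  container 5: 2400 + 1200 = 3600
  container 6: 2400 = 2400
  container 7: 2200 + 1400 = 3600
  container 8: 1500 = 1500
No arrangement into 7 containers stays within capacity, so 8 is optimal.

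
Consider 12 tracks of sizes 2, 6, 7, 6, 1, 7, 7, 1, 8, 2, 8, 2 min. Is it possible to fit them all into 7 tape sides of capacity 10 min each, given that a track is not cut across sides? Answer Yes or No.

A valid assignment using 7 tape sides:
  side 1: 8 + 2 = 10
  side 2: 8 + 2 = 10
  side 3: 7 + 2 + 1 = 10
  side 4: 7 + 1 = 8
  side 5: 7 = 7
  side 6: 6 = 6
  side 7: 6 = 6
Every load is within 10 min, so 7 tape sides suffice.

Yes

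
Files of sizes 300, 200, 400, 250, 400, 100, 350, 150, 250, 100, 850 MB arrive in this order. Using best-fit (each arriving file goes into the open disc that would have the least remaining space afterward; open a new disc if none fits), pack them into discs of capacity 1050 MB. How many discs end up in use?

  300 → disc 1 (new)  [load 300/1050]
  200 → disc 1  [load 500/1050]
  400 → disc 1  [load 900/1050]
  250 → disc 2 (new)  [load 250/1050]
  400 → disc 2  [load 650/1050]
  100 → disc 1  [load 1000/1050]
  350 → disc 2  [load 1000/1050]
  150 → disc 3 (new)  [load 150/1050]
  250 → disc 3  [load 400/1050]
  100 → disc 3  [load 500/1050]
  850 → disc 4 (new)  [load 850/1050]
4 discs opened.

4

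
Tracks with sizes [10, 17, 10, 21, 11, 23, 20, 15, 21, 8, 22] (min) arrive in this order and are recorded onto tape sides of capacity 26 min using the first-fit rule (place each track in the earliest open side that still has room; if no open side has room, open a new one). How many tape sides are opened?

8

  10 → side 1 (new)  [load 10/26]
  17 → side 2 (new)  [load 17/26]
  10 → side 1  [load 20/26]
  21 → side 3 (new)  [load 21/26]
  11 → side 4 (new)  [load 11/26]
  23 → side 5 (new)  [load 23/26]
  20 → side 6 (new)  [load 20/26]
  15 → side 4  [load 26/26]
  21 → side 7 (new)  [load 21/26]
  8 → side 2  [load 25/26]
  22 → side 8 (new)  [load 22/26]
8 tape sides opened.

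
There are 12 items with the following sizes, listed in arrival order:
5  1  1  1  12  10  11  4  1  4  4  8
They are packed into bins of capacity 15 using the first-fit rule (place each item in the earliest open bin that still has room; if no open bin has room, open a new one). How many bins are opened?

  5 → bin 1 (new)  [load 5/15]
  1 → bin 1  [load 6/15]
  1 → bin 1  [load 7/15]
  1 → bin 1  [load 8/15]
  12 → bin 2 (new)  [load 12/15]
  10 → bin 3 (new)  [load 10/15]
  11 → bin 4 (new)  [load 11/15]
  4 → bin 1  [load 12/15]
  1 → bin 1  [load 13/15]
  4 → bin 3  [load 14/15]
  4 → bin 4  [load 15/15]
  8 → bin 5 (new)  [load 8/15]
5 bins opened.

5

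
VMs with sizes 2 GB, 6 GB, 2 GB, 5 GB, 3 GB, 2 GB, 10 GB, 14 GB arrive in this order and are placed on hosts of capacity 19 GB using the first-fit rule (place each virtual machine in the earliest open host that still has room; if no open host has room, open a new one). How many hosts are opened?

3

  2 → host 1 (new)  [load 2/19]
  6 → host 1  [load 8/19]
  2 → host 1  [load 10/19]
  5 → host 1  [load 15/19]
  3 → host 1  [load 18/19]
  2 → host 2 (new)  [load 2/19]
  10 → host 2  [load 12/19]
  14 → host 3 (new)  [load 14/19]
3 hosts opened.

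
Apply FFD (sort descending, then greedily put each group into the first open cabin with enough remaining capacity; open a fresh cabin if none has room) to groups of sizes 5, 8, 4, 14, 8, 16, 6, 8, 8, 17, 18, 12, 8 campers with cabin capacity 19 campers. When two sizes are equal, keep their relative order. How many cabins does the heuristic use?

8

Sorted descending: 18, 17, 16, 14, 12, 8, 8, 8, 8, 8, 6, 5, 4.
  18 → cabin 1 (new)  [load 18/19]
  17 → cabin 2 (new)  [load 17/19]
  16 → cabin 3 (new)  [load 16/19]
  14 → cabin 4 (new)  [load 14/19]
  12 → cabin 5 (new)  [load 12/19]
  8 → cabin 6 (new)  [load 8/19]
  8 → cabin 6  [load 16/19]
  8 → cabin 7 (new)  [load 8/19]
  8 → cabin 7  [load 16/19]
  8 → cabin 8 (new)  [load 8/19]
  6 → cabin 5  [load 18/19]
  5 → cabin 4  [load 19/19]
  4 → cabin 8  [load 12/19]
8 cabins opened.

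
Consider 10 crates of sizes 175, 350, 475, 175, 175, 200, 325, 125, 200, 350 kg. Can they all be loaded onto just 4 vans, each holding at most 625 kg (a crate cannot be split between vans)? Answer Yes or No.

Total = 2550 kg; ⌈2550/625⌉ = 5.
At least 5 vans are required, but only 4 are allowed.

No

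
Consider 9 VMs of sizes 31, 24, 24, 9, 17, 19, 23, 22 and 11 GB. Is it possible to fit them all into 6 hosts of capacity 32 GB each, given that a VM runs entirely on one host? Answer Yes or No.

Total = 180 GB; ⌈180/32⌉ = 6.
7 VMs each exceed half the capacity and cannot share a host, forcing at least 7 hosts.
At least 7 hosts are required, but only 6 are allowed.

No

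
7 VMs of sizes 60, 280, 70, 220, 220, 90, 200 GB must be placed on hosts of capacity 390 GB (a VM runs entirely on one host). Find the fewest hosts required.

4

Total = 280 + 220 + 220 + 200 + 90 + 70 + 60 = 1140 GB.
Lower bound: ⌈1140/390⌉ = 3 hosts.
Also, 4 VMs each exceed 195 GB, and no two of those can share a host, so at least 4 hosts are needed.
A packing using 4 hosts:
  host 1: 280 + 90 = 370
  host 2: 220 + 70 + 60 = 350
  host 3: 220 = 220
  host 4: 200 = 200
This matches the lower bound, so 4 is optimal.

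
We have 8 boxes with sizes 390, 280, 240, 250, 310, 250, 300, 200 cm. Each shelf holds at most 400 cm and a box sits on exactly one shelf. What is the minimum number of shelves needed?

Total = 390 + 310 + 300 + 280 + 250 + 250 + 240 + 200 = 2220 cm.
Lower bound: ⌈2220/400⌉ = 6 shelves.
Also, 7 boxes each exceed 200 cm, and no two of those can share a shelf, so at least 7 shelves are needed.
A packing using 8 shelves:
  shelf 1: 390 = 390
  shelf 2: 310 = 310
  shelf 3: 300 = 300
  shelf 4: 280 = 280
  shelf 5: 250 = 250
  shelf 6: 250 = 250
  shelf 7: 240 = 240
  shelf 8: 200 = 200
No arrangement into 7 shelves stays within capacity, so 8 is optimal.

8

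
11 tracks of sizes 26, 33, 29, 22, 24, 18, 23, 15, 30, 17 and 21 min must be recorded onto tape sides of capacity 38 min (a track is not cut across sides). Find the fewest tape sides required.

9

Total = 33 + 30 + 29 + 26 + 24 + 23 + 22 + 21 + 18 + 17 + 15 = 258 min.
Lower bound: ⌈258/38⌉ = 7 tape sides.
Also, 8 tracks each exceed 19 min, and no two of those can share a side, so at least 8 tape sides are needed.
A packing using 9 tape sides:
  side 1: 33 = 33
  side 2: 30 = 30
  side 3: 29 = 29
  side 4: 26 = 26
  side 5: 24 = 24
  side 6: 23 + 15 = 38
  side 7: 22 = 22
  side 8: 21 + 17 = 38
  side 9: 18 = 18
No arrangement into 8 tape sides stays within capacity, so 9 is optimal.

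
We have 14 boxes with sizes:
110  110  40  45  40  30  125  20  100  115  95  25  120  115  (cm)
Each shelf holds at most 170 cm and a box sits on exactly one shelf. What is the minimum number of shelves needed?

Total = 125 + 120 + 115 + 115 + 110 + 110 + 100 + 95 + 45 + 40 + 40 + 30 + 25 + 20 = 1090 cm.
Lower bound: ⌈1090/170⌉ = 7 shelves.
Also, 8 boxes each exceed 85 cm, and no two of those can share a shelf, so at least 8 shelves are needed.
A packing using 8 shelves:
  shelf 1: 125 + 45 = 170
  shelf 2: 120 + 40 = 160
  shelf 3: 115 + 40 = 155
  shelf 4: 115 + 30 + 25 = 170
  shelf 5: 110 + 20 = 130
  shelf 6: 110 = 110
  shelf 7: 100 = 100
  shelf 8: 95 = 95
This matches the lower bound, so 8 is optimal.

8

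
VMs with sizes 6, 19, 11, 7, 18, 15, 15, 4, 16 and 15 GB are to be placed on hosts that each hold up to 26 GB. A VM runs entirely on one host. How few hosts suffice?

Total = 19 + 18 + 16 + 15 + 15 + 15 + 11 + 7 + 6 + 4 = 126 GB.
Lower bound: ⌈126/26⌉ = 5 hosts.
Also, 6 VMs each exceed 13 GB, and no two of those can share a host, so at least 6 hosts are needed.
A packing using 6 hosts:
  host 1: 19 + 7 = 26
  host 2: 18 + 6 = 24
  host 3: 16 + 4 = 20
  host 4: 15 + 11 = 26
  host 5: 15 = 15
  host 6: 15 = 15
This matches the lower bound, so 6 is optimal.

6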